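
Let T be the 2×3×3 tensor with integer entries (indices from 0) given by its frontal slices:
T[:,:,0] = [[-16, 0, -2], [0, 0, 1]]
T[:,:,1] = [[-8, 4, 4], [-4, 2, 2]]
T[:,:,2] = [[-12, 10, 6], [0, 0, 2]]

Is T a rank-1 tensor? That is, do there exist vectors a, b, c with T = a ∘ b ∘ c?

The mode-3 unfolding of T (rows indexed by k, columns by (i,j) = (0,0), (0,1), (0,2), (1,0), (1,1), (1,2)) is [[-16, 0, -2, 0, 0, 1], [-8, 4, 4, -4, 2, 2], [-12, 10, 6, 0, 0, 2]].
There the 3×3 minor on rows k ∈ {0, 1, 2}, columns (i,j) ∈ {(0,0), (0,1), (0,2)} is det [[-16, 0, -2], [-8, 4, 4], [-12, 10, 6]] = 320 ≠ 0, so this unfolding has rank ≥ 3; CP rank is at least every unfolding rank, so rank(T) ≥ 3.
In particular rank(T) ≥ 3 > 1, so T is not rank-1.

No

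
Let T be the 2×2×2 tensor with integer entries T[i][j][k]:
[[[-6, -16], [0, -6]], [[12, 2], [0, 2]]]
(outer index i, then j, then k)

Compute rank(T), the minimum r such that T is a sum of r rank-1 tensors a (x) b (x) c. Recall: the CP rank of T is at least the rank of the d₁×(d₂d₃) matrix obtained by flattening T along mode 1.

Lower bound: the mode-3 unfolding of T (rows indexed by k, columns by (i,j) = (0,0), (0,1), (1,0), (1,1)) is [[-6, 0, 12, 0], [-16, -6, 2, 2]].
There the 2×2 minor on rows k ∈ {0, 1}, columns (i,j) ∈ {(0,0), (0,1)} is det [[-6, 0], [-16, -6]] = 36 ≠ 0, so this unfolding has rank ≥ 2; CP rank is at least every unfolding rank, so rank(T) ≥ 2. (Unfolding ranks only ever bound the CP rank from below — rank(T) can be strictly larger than all of them — so the matching upper bound has to come from an explicit 2-term decomposition.)
Upper bound — finding two terms. Write S_k = T[:,:,k] for the frontal slices: S₀ = [[-6, 0], [12, 0]], S₁ = [[-16, -6], [2, 2]].
If T = a₁ (x) b₁ (x) c₁ + a₂ (x) b₂ (x) c₂ then each S_k = c₁[k]·a₁b₁ᵀ + c₂[k]·a₂b₂ᵀ. S₀ and S₁ are linearly independent, so a₁b₁ᵀ and a₂b₂ᵀ must span the same plane of matrices: they are the rank-1 matrices of the form x·S₀ + y·S₁.
det(x·S₀ + y·S₁) is 60·xy − 20·y² = 20·(3·x − y)(y), vanishing at (x:y) = (1:3) and (1:0).
M₁ = S₀ + 3·S₁ = [[-54, -18], [18, 6]] = (-6)·(3, -1)(3, 1)ᵀ and M₂ = S₀ = [[-6, 0], [12, 0]] = (-6)·(1, -2)(1, 0)ᵀ, so take a₁ = (3, -1), b₁ = (3, 1), a₂ = (1, -2), b₂ = (1, 0).
Each slice is an integer combination of E₁ = a₁b₁ᵀ and E₂ = a₂b₂ᵀ: S₀ = −6·E₂, S₁ = −2·E₁ + 2·E₂; reading off coefficients, c₁ = (0, -2) and c₂ = (-6, 2).
Hence T = (3, -1) (x) (3, 1) (x) (0, -2) + (1, -2) (x) (1, 0) (x) (-6, 2), so rank(T) ≤ 2.
These bounds meet, so rank(T) = 2.
Check entry T[1,0,1] = 2: (-1)·(3)·(-2) + (-2)·(1)·(2) = 2.

2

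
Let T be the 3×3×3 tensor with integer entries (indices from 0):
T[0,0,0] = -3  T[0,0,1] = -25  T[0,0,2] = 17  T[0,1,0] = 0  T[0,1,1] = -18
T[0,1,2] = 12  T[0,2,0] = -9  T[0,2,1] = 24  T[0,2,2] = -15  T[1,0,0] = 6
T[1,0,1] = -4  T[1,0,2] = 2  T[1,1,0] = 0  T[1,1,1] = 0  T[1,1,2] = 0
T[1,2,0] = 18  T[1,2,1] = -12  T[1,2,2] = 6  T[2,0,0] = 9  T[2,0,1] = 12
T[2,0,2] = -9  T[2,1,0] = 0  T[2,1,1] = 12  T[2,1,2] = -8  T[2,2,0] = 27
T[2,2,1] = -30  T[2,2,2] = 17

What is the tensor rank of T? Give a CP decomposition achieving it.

rank(T) = 2

Lower bound: the mode-1 unfolding of T (rows indexed by i, columns by (j,k) = (0,0), (0,1), (0,2), (1,0), (1,1), (1,2), (2,0), (2,1), (2,2)) is [[-3, -25, 17, 0, -18, 12, -9, 24, -15], [6, -4, 2, 0, 0, 0, 18, -12, 6], [9, 12, -9, 0, 12, -8, 27, -30, 17]].
There the 2×2 minor on rows i ∈ {0, 1}, columns (j,k) ∈ {(0,0), (0,1)} is det [[-3, -25], [6, -4]] = 162 ≠ 0, so this unfolding has rank ≥ 2; CP rank is at least every unfolding rank, so rank(T) ≥ 2. (This is only a lower bound: in general the CP rank may exceed every unfolding rank, so we still need to exhibit 2 rank-1 terms summing to T.)
Upper bound — finding two terms. Write S_k = T[:,:,k] for the frontal slices: S₀ = [[-3, 0, -9], [6, 0, 18], [9, 0, 27]], S₁ = [[-25, -18, 24], [-4, 0, -12], [12, 12, -30]], S₂ = [[17, 12, -15], [2, 0, 6], [-9, -8, 17]].
If T = a₁ ∘ b₁ ∘ c₁ + a₂ ∘ b₂ ∘ c₂ then each S_k = c₁[k]·a₁b₁ᵀ + c₂[k]·a₂b₂ᵀ. S₀ and S₁ are linearly independent, so a₁b₁ᵀ and a₂b₂ᵀ must span the same plane of matrices: they are the rank-1 matrices of the form x·S₀ + y·S₁.
The 2×2 minor of x·S₀ + y·S₁ on rows {0,1}, columns {0,1} is 108·xy − 72·y² = 36·(3·x − 2·y)(y), vanishing at (x:y) = (2:3) and (1:0).
M₁ = 2·S₀ + 3·S₁ = [[-81, -54, 54], [0, 0, 0], [54, 36, -36]] = (-9)·(3, 0, -2)(3, 2, -2)ᵀ and M₂ = S₀ = [[-3, 0, -9], [6, 0, 18], [9, 0, 27]] = (-3)·(1, -2, -3)(1, 0, 3)ᵀ, so take a₁ = (3, 0, -2), b₁ = (3, 2, -2), a₂ = (1, -2, -3), b₂ = (1, 0, 3).
Each slice is an integer combination of E₁ = a₁b₁ᵀ and E₂ = a₂b₂ᵀ: S₀ = −3·E₂, S₁ = −3·E₁ + 2·E₂, S₂ = 2·E₁ − E₂; reading off coefficients, c₁ = (0, -3, 2) and c₂ = (-3, 2, -1).
Hence T = (3, 0, -2) ∘ (3, 2, -2) ∘ (0, -3, 2) + (1, -2, -3) ∘ (1, 0, 3) ∘ (-3, 2, -1), so rank(T) ≤ 2.
These bounds meet, so rank(T) = 2.
Check entry T[1,1,1] = 0: (0)·(2)·(-3) + (-2)·(0)·(2) = 0.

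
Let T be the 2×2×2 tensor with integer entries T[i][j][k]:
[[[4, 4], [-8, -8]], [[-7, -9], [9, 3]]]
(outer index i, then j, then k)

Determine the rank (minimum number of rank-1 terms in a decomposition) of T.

Lower bound: the mode-1 unfolding of T (rows indexed by i, columns by (j,k) = (0,0), (0,1), (1,0), (1,1)) is [[4, 4, -8, -8], [-7, -9, 9, 3]].
There the 2×2 minor on rows i ∈ {0, 1}, columns (j,k) ∈ {(0,0), (0,1)} is det [[4, 4], [-7, -9]] = -8 ≠ 0, so this unfolding has rank ≥ 2; CP rank is at least every unfolding rank, so rank(T) ≥ 2. (Flattening ranks never certify an upper bound on CP rank; for that we must actually write T with 2 rank-1 terms.)
Upper bound — finding two terms. Write S_k = T[:,:,k] for the frontal slices: S₀ = [[4, -8], [-7, 9]], S₁ = [[4, -8], [-9, 3]].
If T = a₁ ⊗ b₁ ⊗ c₁ + a₂ ⊗ b₂ ⊗ c₂ then each S_k = c₁[k]·a₁b₁ᵀ + c₂[k]·a₂b₂ᵀ. S₀ and S₁ are linearly independent, so a₁b₁ᵀ and a₂b₂ᵀ must span the same plane of matrices: they are the rank-1 matrices of the form x·S₀ + y·S₁.
det(x·S₀ + y·S₁) is −20·x² − 80·xy − 60·y² = (-20)·(x + 3·y)(x + y), vanishing at (x:y) = (3:-1) and (1:-1).
M₁ = 3·S₀ − S₁ = [[8, -16], [-12, 24]] = 4·[2, -3][1, -2]ᵀ and M₂ = S₀ − S₁ = [[0, 0], [2, 6]] = 2·[0, 1][1, 3]ᵀ, so take a₁ = [2, -3], b₁ = [1, -2], a₂ = [0, 1], b₂ = [1, 3].
Each slice is an integer combination of E₁ = a₁b₁ᵀ and E₂ = a₂b₂ᵀ: S₀ = 2·E₁ − E₂, S₁ = 2·E₁ − 3·E₂; reading off coefficients, c₁ = [2, 2] and c₂ = [-1, -3].
Hence T = [2, -3] ⊗ [1, -2] ⊗ [2, 2] + [0, 1] ⊗ [1, 3] ⊗ [-1, -3], so rank(T) ≤ 2.
These bounds meet, so rank(T) = 2.

2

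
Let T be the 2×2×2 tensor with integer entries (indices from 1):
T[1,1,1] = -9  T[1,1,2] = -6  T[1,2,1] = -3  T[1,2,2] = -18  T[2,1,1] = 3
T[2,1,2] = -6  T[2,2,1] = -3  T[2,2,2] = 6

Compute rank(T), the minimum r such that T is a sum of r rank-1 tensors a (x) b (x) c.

2

Lower bound: the mode-3 unfolding of T (rows indexed by k, columns by (i,j) = (1,1), (1,2), (2,1), (2,2)) is [[-9, -3, 3, -3], [-6, -18, -6, 6]].
There the 2×2 minor on rows k ∈ {1, 2}, columns (i,j) ∈ {(1,1), (1,2)} is det [[-9, -3], [-6, -18]] = 144 ≠ 0, so this unfolding has rank ≥ 2; CP rank is at least every unfolding rank, so rank(T) ≥ 2. (Flattening ranks never certify an upper bound on CP rank; for that we must actually write T with 2 rank-1 terms.)
Upper bound — finding two terms. Write S_k = T[:,:,k] for the frontal slices: S₁ = [[-9, -3], [3, -3]], S₂ = [[-6, -18], [-6, 6]].
If T = a₁ (x) b₁ (x) c₁ + a₂ (x) b₂ (x) c₂ then each S_k = c₁[k]·a₁b₁ᵀ + c₂[k]·a₂b₂ᵀ. S₁ and S₂ are linearly independent, so a₁b₁ᵀ and a₂b₂ᵀ must span the same plane of matrices: they are the rank-1 matrices of the form x·S₁ + y·S₂.
det(x·S₁ + y·S₂) is 36·x² − 144·y² = 36·(x − 2·y)(x + 2·y), vanishing at (x:y) = (2:1) and (2:-1).
M₁ = 2·S₁ + S₂ = [[-24, -24], [0, 0]] = (-24)·[1, 0][1, 1]ᵀ and M₂ = 2·S₁ − S₂ = [[-12, 12], [12, -12]] = (-12)·[1, -1][1, -1]ᵀ, so take a₁ = [1, 0], b₁ = [1, 1], a₂ = [1, -1], b₂ = [1, -1].
Each slice is an integer combination of E₁ = a₁b₁ᵀ and E₂ = a₂b₂ᵀ: S₁ = −6·E₁ − 3·E₂, S₂ = −12·E₁ + 6·E₂; reading off coefficients, c₁ = [-6, -12] and c₂ = [-3, 6].
Hence T = [1, 0] (x) [1, 1] (x) [-6, -12] + [1, -1] (x) [1, -1] (x) [-3, 6], so rank(T) ≤ 2.
These bounds meet, so rank(T) = 2.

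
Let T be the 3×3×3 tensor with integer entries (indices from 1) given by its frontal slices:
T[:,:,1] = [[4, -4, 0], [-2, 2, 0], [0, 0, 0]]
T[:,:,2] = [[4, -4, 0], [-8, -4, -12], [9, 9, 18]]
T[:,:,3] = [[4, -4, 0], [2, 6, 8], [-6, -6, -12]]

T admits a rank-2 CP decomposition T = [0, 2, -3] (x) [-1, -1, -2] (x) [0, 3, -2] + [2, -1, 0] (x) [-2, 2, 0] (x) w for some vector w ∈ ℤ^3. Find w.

Subtract the known terms from T to get the rank-1 residual R = [2, -1, 0] (x) [-2, 2, 0] (x) w, so R[i,j,k] = a[i]·b[j]·w[k]. Pick indices with nonzero a[1]·b[1] = (2)·(-2) = -4. Only the fibre through (1,1,·) is needed: R[1,1,:] = T[1,1,:] − Σₗ aₗ[1]bₗ[1]cₗ = [4, 4, 4] − (0)·(-1)·[0, 3, -2] = [4, 4, 4]. Then w[k] = R[1,1,k] / -4 for each k, giving w = [4, 4, 4] / -4 = [-1, -1, -1].

w = [-1, -1, -1]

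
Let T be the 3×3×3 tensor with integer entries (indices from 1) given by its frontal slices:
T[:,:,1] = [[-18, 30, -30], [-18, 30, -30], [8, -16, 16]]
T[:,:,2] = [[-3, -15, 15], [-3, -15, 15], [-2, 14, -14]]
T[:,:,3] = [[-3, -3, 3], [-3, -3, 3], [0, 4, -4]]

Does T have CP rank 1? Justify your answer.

No

The mode-1 unfolding of T (rows indexed by i, columns by (j,k) = (1,1), (1,2), (1,3), (2,1), (2,2), (2,3), (3,1), (3,2), (3,3)) is [[-18, -3, -3, 30, -15, -3, -30, 15, 3], [-18, -3, -3, 30, -15, -3, -30, 15, 3], [8, -2, 0, -16, 14, 4, 16, -14, -4]].
There the 2×2 minor on rows i ∈ {1, 3}, columns (j,k) ∈ {(1,1), (1,2)} is det [[-18, -3], [8, -2]] = 60 ≠ 0, so this unfolding has rank ≥ 2; CP rank is at least every unfolding rank, so rank(T) ≥ 2.
In particular rank(T) ≥ 2 > 1, so T is not rank-1.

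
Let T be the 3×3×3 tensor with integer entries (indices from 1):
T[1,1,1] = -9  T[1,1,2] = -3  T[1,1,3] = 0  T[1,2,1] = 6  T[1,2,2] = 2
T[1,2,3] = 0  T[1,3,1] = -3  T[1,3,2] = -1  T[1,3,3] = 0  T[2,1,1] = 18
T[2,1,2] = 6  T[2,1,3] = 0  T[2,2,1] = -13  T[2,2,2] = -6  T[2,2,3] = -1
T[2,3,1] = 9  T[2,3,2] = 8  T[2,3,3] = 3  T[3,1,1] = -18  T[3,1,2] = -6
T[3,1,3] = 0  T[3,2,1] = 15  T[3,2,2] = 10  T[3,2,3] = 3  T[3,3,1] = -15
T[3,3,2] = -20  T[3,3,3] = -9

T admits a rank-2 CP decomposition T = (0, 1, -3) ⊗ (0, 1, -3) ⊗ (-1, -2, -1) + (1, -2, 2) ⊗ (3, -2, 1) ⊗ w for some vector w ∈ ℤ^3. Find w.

Subtract the known terms from T to get the rank-1 residual R = (1, -2, 2) ⊗ (3, -2, 1) ⊗ w, so R[i,j,k] = a[i]·b[j]·w[k]. Pick indices with nonzero a[1]·b[1] = (1)·(3) = 3. Only the fibre through (1,1,·) is needed: R[1,1,:] = T[1,1,:] − Σₗ aₗ[1]bₗ[1]cₗ = [-9, -3, 0] − (0)·(0)·(-1, -2, -1) = [-9, -3, 0]. Then w[k] = R[1,1,k] / 3 for each k, giving w = [-9, -3, 0] / 3 = (-3, -1, 0).

w = (-3, -1, 0)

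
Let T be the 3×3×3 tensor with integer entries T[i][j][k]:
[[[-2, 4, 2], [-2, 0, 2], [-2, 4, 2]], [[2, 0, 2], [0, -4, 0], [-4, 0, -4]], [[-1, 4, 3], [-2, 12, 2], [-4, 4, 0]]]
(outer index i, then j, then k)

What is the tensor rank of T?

Lower bound: the mode-1 unfolding of T (rows indexed by i, columns by (j,k) = (0,0), (0,1), (0,2), (1,0), (1,1), (1,2), (2,0), (2,1), (2,2)) is [[-2, 4, 2, -2, 0, 2, -2, 4, 2], [2, 0, 2, 0, -4, 0, -4, 0, -4], [-1, 4, 3, -2, 12, 2, -4, 4, 0]].
There the 3×3 minor on rows i ∈ {0, 1, 2}, columns (j,k) ∈ {(0,0), (0,1), (1,1)} is det [[-2, 4, 0], [2, 0, -4], [-1, 4, 12]] = -112 ≠ 0, so this unfolding has rank ≥ 3; CP rank is at least every unfolding rank, so rank(T) ≥ 3. (Unfolding ranks only ever bound the CP rank from below — rank(T) can be strictly larger than all of them — so the matching upper bound has to come from an explicit 3-term decomposition.)
Upper bound: T is a sum of 3 rank-1 terms, T = [0, 2, 1] ∘ [1, 0, -2] ∘ [1, 0, 1] + [1, 0, 1] ∘ [1, 1, 1] ∘ [-2, 4, 2] + [1, 1, -2] ∘ [0, 1, 0] ∘ [0, -4, 0] (one valid choice — decompositions are not unique — normalised so each a, b is primitive with positive first nonzero entry; check it by expanding all entries), so rank(T) ≤ 3.
These bounds meet, so rank(T) = 3.

3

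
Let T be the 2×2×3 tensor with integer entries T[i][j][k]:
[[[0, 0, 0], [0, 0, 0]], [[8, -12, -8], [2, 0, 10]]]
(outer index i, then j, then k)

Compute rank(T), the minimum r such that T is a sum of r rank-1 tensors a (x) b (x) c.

Lower bound: the mode-2 unfolding of T (rows indexed by j, columns by (i,k) = (0,0), (0,1), (0,2), (1,0), (1,1), (1,2)) is [[0, 0, 0, 8, -12, -8], [0, 0, 0, 2, 0, 10]].
There the 2×2 minor on rows j ∈ {0, 1}, columns (i,k) ∈ {(1,0), (1,1)} is det [[8, -12], [2, 0]] = 24 ≠ 0, so this unfolding has rank ≥ 2; CP rank is at least every unfolding rank, so rank(T) ≥ 2. (This is only a lower bound: in general the CP rank may exceed every unfolding rank, so we still need to exhibit 2 rank-1 terms summing to T.)
Upper bound — finding two terms. Every mode-1 slice of T is a multiple of one matrix: T[i,:,:] = a[i]·M with a = (0, 1) and M = [[8, -12, -8], [2, 0, 10]] (rows indexed by j, columns by k). So it suffices to write M as a sum of two rank-1 matrices.
Splitting M by its rows (j = 0, 1), M = (1, 0)(8, -12, -8)ᵀ + (0, 1)(2, 0, 10)ᵀ.
Hence T = (0, 1) (x) (1, 0) (x) (8, -12, -8) + (0, 1) (x) (0, 1) (x) (2, 0, 10), so rank(T) ≤ 2.
These bounds meet, so rank(T) = 2.

2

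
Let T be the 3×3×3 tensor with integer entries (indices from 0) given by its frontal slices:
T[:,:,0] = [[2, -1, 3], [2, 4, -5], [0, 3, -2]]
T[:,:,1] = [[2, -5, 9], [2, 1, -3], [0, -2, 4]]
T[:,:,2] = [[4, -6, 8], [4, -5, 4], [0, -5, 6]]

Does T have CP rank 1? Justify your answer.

The mode-3 unfolding of T (rows indexed by k, columns by (i,j) = (0,0), (0,1), (0,2), (1,0), (1,1), (1,2), (2,0), (2,1), (2,2)) is [[2, -1, 3, 2, 4, -5, 0, 3, -2], [2, -5, 9, 2, 1, -3, 0, -2, 4], [4, -6, 8, 4, -5, 4, 0, -5, 6]].
There the 3×3 minor on rows k ∈ {0, 1, 2}, columns (i,j) ∈ {(0,0), (0,1), (0,2)} is det [[2, -1, 3], [2, -5, 9], [4, -6, 8]] = 32 ≠ 0, so this unfolding has rank ≥ 3; CP rank is at least every unfolding rank, so rank(T) ≥ 3.
In particular rank(T) ≥ 3 > 1, so T is not rank-1.

No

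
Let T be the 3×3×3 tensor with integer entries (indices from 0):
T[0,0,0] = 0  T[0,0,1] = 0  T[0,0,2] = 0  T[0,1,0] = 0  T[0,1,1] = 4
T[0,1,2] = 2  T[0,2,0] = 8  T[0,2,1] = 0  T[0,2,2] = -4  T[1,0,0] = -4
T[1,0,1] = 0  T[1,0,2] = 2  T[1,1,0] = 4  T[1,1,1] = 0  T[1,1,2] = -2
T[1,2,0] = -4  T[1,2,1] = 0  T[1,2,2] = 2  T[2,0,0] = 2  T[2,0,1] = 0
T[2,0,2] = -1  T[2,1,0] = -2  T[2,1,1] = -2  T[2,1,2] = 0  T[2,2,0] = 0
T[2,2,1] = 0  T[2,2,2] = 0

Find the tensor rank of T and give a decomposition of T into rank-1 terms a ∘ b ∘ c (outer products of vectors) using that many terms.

rank(T) = 3

Lower bound: the mode-2 unfolding of T (rows indexed by j, columns by (i,k) = (0,0), (0,1), (0,2), (1,0), (1,1), (1,2), (2,0), (2,1), (2,2)) is [[0, 0, 0, -4, 0, 2, 2, 0, -1], [0, 4, 2, 4, 0, -2, -2, -2, 0], [8, 0, -4, -4, 0, 2, 0, 0, 0]].
There the 3×3 minor on rows j ∈ {0, 1, 2}, columns (i,k) ∈ {(0,0), (0,1), (1,0)} is det [[0, 0, -4], [0, 4, 4], [8, 0, -4]] = 128 ≠ 0, so this unfolding has rank ≥ 3; CP rank is at least every unfolding rank, so rank(T) ≥ 3. (This is only a lower bound: in general the CP rank may exceed every unfolding rank, so we still need to exhibit 3 rank-1 terms summing to T.)
Upper bound: T is a sum of 3 rank-1 terms, T = [2, -1, 0] ∘ [1, -1, 2] ∘ [2, 0, -1] + [2, 0, -1] ∘ [0, 1, 0] ∘ [0, 2, 1] + [2, 1, -1] ∘ [1, -1, 0] ∘ [-2, 0, 1] (written with every a and b primitive with positive leading entry and the scale carried by c; CP decompositions are not unique, and this one is verified by expanding entrywise), so rank(T) ≤ 3.
These bounds meet, so rank(T) = 3.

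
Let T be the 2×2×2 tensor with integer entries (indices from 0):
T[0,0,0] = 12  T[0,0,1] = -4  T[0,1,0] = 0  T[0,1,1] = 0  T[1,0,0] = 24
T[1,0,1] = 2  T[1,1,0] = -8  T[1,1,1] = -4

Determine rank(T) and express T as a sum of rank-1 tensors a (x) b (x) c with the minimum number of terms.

rank(T) = 2

Lower bound: the mode-3 unfolding of T (rows indexed by k, columns by (i,j) = (0,0), (0,1), (1,0), (1,1)) is [[12, 0, 24, -8], [-4, 0, 2, -4]].
There the 2×2 minor on rows k ∈ {0, 1}, columns (i,j) ∈ {(0,0), (1,0)} is det [[12, 24], [-4, 2]] = 120 ≠ 0, so this unfolding has rank ≥ 2; CP rank is at least every unfolding rank, so rank(T) ≥ 2. (Flattening ranks never certify an upper bound on CP rank; for that we must actually write T with 2 rank-1 terms.)
Upper bound — finding two terms. Write S_k = T[:,:,k] for the frontal slices: S₀ = [[12, 0], [24, -8]], S₁ = [[-4, 0], [2, -4]].
If T = a₁ (x) b₁ (x) c₁ + a₂ (x) b₂ (x) c₂ then each S_k = c₁[k]·a₁b₁ᵀ + c₂[k]·a₂b₂ᵀ. S₀ and S₁ are linearly independent, so a₁b₁ᵀ and a₂b₂ᵀ must span the same plane of matrices: they are the rank-1 matrices of the form x·S₀ + y·S₁.
det(x·S₀ + y·S₁) is −96·x² − 16·xy + 16·y² = (-16)·(3·x − y)(2·x + y), vanishing at (x:y) = (1:3) and (1:-2).
M₁ = S₀ + 3·S₁ = [[0, 0], [30, -20]] = 10·[0, 1][3, -2]ᵀ and M₂ = S₀ − 2·S₁ = [[20, 0], [20, 0]] = 20·[1, 1][1, 0]ᵀ, so take a₁ = [0, 1], b₁ = [3, -2], a₂ = [1, 1], b₂ = [1, 0].
Each slice is an integer combination of E₁ = a₁b₁ᵀ and E₂ = a₂b₂ᵀ: S₀ = 4·E₁ + 12·E₂, S₁ = 2·E₁ − 4·E₂; reading off coefficients, c₁ = [4, 2] and c₂ = [12, -4].
Hence T = [0, 1] (x) [3, -2] (x) [4, 2] + [1, 1] (x) [1, 0] (x) [12, -4], so rank(T) ≤ 2.
These bounds meet, so rank(T) = 2.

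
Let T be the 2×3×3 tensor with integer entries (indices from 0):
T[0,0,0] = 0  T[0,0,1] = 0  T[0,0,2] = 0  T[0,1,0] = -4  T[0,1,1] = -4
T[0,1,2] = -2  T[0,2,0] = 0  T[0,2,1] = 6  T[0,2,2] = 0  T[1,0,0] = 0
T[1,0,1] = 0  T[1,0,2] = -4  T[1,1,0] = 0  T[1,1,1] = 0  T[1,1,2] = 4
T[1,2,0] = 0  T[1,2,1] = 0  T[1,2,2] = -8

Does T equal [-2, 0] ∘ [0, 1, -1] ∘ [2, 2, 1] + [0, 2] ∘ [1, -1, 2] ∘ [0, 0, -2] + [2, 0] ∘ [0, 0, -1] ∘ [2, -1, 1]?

Yes

Reconstruct entrywise from the claimed factors. For example, T[0,0,0] = 0 and Σₗ aₗ[0]bₗ[0]cₗ[0] = (-2)·(0)·(2) + (0)·(1)·(0) + (2)·(0)·(2) = 0; checking all 18 entries, every one matches. The claim holds.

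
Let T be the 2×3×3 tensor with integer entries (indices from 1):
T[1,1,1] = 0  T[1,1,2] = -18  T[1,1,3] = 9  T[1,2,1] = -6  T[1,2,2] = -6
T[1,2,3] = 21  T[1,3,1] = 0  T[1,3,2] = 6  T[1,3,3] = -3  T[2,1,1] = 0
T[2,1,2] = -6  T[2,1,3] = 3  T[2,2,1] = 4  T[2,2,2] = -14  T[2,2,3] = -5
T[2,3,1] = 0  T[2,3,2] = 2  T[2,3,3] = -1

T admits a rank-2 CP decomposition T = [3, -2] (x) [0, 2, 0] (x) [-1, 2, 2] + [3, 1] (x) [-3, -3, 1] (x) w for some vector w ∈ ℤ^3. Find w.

Subtract the known terms from T to get the rank-1 residual R = [3, 1] (x) [-3, -3, 1] (x) w, so R[i,j,k] = a[i]·b[j]·w[k]. Pick indices with nonzero a[1]·b[1] = (3)·(-3) = -9. Only the fibre through (1,1,·) is needed: R[1,1,:] = T[1,1,:] − Σₗ aₗ[1]bₗ[1]cₗ = [0, -18, 9] − (3)·(0)·[-1, 2, 2] = [0, -18, 9]. Then w[k] = R[1,1,k] / -9 for each k, giving w = [0, -18, 9] / -9 = [0, 2, -1].

w = [0, 2, -1]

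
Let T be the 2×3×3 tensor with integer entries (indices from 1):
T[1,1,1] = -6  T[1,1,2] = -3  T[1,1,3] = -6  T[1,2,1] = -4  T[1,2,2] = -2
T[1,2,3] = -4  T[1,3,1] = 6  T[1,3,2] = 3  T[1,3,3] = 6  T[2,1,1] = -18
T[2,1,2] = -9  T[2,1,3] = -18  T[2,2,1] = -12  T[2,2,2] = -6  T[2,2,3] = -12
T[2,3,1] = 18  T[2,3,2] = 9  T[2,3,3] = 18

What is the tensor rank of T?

1

Lower bound: T ≠ 0 (e.g. T[1,1,1] = -6), so rank(T) ≥ 1.
Upper bound: if T = a ⊗ b ⊗ c then every fibre of T is a multiple of the corresponding factor, so read the factors off the fibres through the nonzero entry T[1,1,1] = -6.
The mode-1 fibre T[:,1,1] = [-6, -18] gives a = (1, 3) (primitive direction); the mode-2 fibre T[1,:,1] = [-6, -4, 6] gives b = (3, 2, -3); then c[k] = T[1,1,k] / (a[1]·b[1]) = [-6, -3, -6] / 3 = (-2, -1, -2).
Expanding (1, 3) ⊗ (3, 2, -3) ⊗ (-2, -1, -2) reproduces all 18 entries of T, so T = (1, 3) ⊗ (3, 2, -3) ⊗ (-2, -1, -2) and rank(T) ≤ 1.
These bounds meet, so rank(T) = 1.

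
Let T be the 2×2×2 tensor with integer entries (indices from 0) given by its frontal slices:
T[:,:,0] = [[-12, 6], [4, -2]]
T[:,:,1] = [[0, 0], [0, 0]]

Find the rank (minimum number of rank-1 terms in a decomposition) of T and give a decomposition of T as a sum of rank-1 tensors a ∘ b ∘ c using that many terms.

Lower bound: T ≠ 0 (e.g. T[0,0,0] = -12), so rank(T) ≥ 1.
Upper bound: if T = a ∘ b ∘ c then every fibre of T is a multiple of the corresponding factor, so read the factors off the fibres through the nonzero entry T[0,0,0] = -12.
The mode-1 fibre T[:,0,0] = [-12, 4] gives a = [3, -1] (primitive direction); the mode-2 fibre T[0,:,0] = [-12, 6] gives b = [2, -1]; then c[k] = T[0,0,k] / (a[0]·b[0]) = [-12, 0] / 6 = [-2, 0].
Expanding [3, -1] ∘ [2, -1] ∘ [-2, 0] reproduces all 8 entries of T, so T = [3, -1] ∘ [2, -1] ∘ [-2, 0] and rank(T) ≤ 1.
These bounds meet, so rank(T) = 1.

rank(T) = 1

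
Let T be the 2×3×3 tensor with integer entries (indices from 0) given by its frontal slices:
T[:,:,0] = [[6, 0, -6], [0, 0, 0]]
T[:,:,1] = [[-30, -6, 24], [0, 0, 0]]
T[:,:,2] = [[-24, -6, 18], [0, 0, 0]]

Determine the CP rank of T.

2

Lower bound: the mode-2 unfolding of T (rows indexed by j, columns by (i,k) = (0,0), (0,1), (0,2), (1,0), (1,1), (1,2)) is [[6, -30, -24, 0, 0, 0], [0, -6, -6, 0, 0, 0], [-6, 24, 18, 0, 0, 0]].
There the 2×2 minor on rows j ∈ {0, 1}, columns (i,k) ∈ {(0,0), (0,1)} is det [[6, -30], [0, -6]] = -36 ≠ 0, so this unfolding has rank ≥ 2; CP rank is at least every unfolding rank, so rank(T) ≥ 2. (Flattening ranks never certify an upper bound on CP rank; for that we must actually write T with 2 rank-1 terms.)
Upper bound — finding two terms. Every mode-1 slice of T is a multiple of one matrix: T[i,:,:] = a[i]·M with a = [1, 0] and M = [[6, -30, -24], [0, -6, -6], [-6, 24, 18]] (rows indexed by j, columns by k). So it suffices to write M as a sum of two rank-1 matrices.
The rows of M satisfy (row 0) = (row 1) − (row 2), so splitting by rows, M = [1, 1, 0][0, -6, -6]ᵀ + [-1, 0, 1][-6, 24, 18]ᵀ.
Hence T = [1, 0] (x) [1, 1, 0] (x) [0, -6, -6] + [1, 0] (x) [-1, 0, 1] (x) [-6, 24, 18], so rank(T) ≤ 2.
These bounds meet, so rank(T) = 2.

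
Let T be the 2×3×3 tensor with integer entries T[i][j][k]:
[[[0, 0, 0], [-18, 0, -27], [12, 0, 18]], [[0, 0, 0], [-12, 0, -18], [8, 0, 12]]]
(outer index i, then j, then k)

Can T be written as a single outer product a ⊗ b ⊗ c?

The mode-1 fibre T[:,1,0] = [-18, -12] gives a = [3, 2] (primitive direction); the mode-2 fibre T[0,:,0] = [0, -18, 12] gives b = [0, 3, -2]; then c[k] = T[0,1,k] / (a[0]·b[1]) = [-18, 0, -27] / 9 = [-2, 0, -3].
Expanding [3, 2] ⊗ [0, 3, -2] ⊗ [-2, 0, -3] reproduces all 18 entries of T, so T = [3, 2] ⊗ [0, 3, -2] ⊗ [-2, 0, -3] and rank(T) ≤ 1.
Equivalently every frontal slice T[:,:,k] is c[k] times the rank-1 matrix [3, 2] ⊗ [0, 3, -2]. So T has rank 1 (it is nonzero).

Yes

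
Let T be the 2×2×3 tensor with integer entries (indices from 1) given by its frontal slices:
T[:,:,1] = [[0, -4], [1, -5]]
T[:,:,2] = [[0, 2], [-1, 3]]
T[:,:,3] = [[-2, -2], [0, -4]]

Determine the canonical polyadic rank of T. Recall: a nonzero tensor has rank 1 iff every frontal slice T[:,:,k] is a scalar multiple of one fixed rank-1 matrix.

3

Lower bound: the mode-3 unfolding of T (rows indexed by k, columns by (i,j) = (1,1), (1,2), (2,1), (2,2)) is [[0, -4, 1, -5], [0, 2, -1, 3], [-2, -2, 0, -4]].
There the 3×3 minor on rows k ∈ {1, 2, 3}, columns (i,j) ∈ {(1,1), (1,2), (2,1)} is det [[0, -4, 1], [0, 2, -1], [-2, -2, 0]] = -4 ≠ 0, so this unfolding has rank ≥ 3; CP rank is at least every unfolding rank, so rank(T) ≥ 3. (Flattening ranks never certify an upper bound on CP rank; for that we must actually write T with 3 rank-1 terms.)
Upper bound: T is a sum of 3 rank-1 terms, T = (1, 1) ⊗ (0, 1) ⊗ (-4, 2, -4) + (1, 1) ⊗ (1, -1) ⊗ (2, -2, 2) + (2, 1) ⊗ (1, -1) ⊗ (-1, 1, -2) (one valid choice — decompositions are not unique — normalised so each a, b is primitive with positive first nonzero entry; check it by expanding all entries), so rank(T) ≤ 3.
These bounds meet, so rank(T) = 3.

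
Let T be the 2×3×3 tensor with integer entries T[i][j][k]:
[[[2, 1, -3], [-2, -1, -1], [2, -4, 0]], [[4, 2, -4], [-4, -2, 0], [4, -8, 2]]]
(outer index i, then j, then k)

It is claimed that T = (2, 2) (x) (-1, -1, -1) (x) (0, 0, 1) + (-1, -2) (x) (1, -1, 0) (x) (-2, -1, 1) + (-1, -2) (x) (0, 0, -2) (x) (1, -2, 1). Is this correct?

Yes

Reconstruct entrywise from the claimed factors. For example, T[0,1,2] = -1 and Σₗ aₗ[0]bₗ[1]cₗ[2] = (2)·(-1)·(1) + (-1)·(-1)·(1) + (-1)·(0)·(1) = -1; checking all 18 entries, every one matches. The claim holds.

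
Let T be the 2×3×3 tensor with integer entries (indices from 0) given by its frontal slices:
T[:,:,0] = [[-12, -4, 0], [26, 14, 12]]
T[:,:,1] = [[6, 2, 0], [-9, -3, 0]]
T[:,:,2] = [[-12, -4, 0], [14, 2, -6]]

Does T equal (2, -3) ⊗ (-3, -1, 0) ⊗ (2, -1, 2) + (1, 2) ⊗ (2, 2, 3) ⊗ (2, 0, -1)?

Reconstruct entry (0,0,0) from the claimed factors: Σₗ aₗ[0]bₗ[0]cₗ[0] = (2)·(-3)·(2) + (1)·(2)·(2) = -8, but T[0,0,0] = -12. The claim is false.

No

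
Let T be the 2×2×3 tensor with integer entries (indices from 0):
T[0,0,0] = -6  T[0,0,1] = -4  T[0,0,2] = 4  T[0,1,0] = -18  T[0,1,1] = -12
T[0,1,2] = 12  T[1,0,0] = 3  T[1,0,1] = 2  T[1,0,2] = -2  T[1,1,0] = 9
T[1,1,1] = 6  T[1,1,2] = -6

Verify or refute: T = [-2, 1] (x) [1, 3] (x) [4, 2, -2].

Reconstruct entry (0,0,0) from the claimed factors: Σₗ aₗ[0]bₗ[0]cₗ[0] = (-2)·(1)·(4) = -8, but T[0,0,0] = -6. The claim is false.

No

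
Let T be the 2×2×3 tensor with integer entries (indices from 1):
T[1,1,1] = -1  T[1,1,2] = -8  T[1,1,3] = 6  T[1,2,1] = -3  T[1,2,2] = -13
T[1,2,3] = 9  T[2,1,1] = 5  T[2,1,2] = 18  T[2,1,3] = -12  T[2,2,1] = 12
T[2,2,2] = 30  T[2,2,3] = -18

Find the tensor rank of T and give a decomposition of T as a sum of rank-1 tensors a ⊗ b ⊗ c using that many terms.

rank(T) = 2

Lower bound: the mode-1 unfolding of T (rows indexed by i, columns by (j,k) = (1,1), (1,2), (1,3), (2,1), (2,2), (2,3)) is [[-1, -8, 6, -3, -13, 9], [5, 18, -12, 12, 30, -18]].
There the 2×2 minor on rows i ∈ {1, 2}, columns (j,k) ∈ {(1,1), (1,2)} is det [[-1, -8], [5, 18]] = 22 ≠ 0, so this unfolding has rank ≥ 2; CP rank is at least every unfolding rank, so rank(T) ≥ 2. (This is only a lower bound: in general the CP rank may exceed every unfolding rank, so we still need to exhibit 2 rank-1 terms summing to T.)
Upper bound — finding two terms. Write S_k = T[:,:,k] for the frontal slices: S₁ = [[-1, -3], [5, 12]], S₂ = [[-8, -13], [18, 30]], S₃ = [[6, 9], [-12, -18]].
If T = a₁ ⊗ b₁ ⊗ c₁ + a₂ ⊗ b₂ ⊗ c₂ then each S_k = c₁[k]·a₁b₁ᵀ + c₂[k]·a₂b₂ᵀ. S₁ and S₂ are linearly independent, so a₁b₁ᵀ and a₂b₂ᵀ must span the same plane of matrices: they are the rank-1 matrices of the form x·S₁ + y·S₂.
det(x·S₁ + y·S₂) is 3·x² − 7·xy − 6·y² = (x − 3·y)(3·x + 2·y), vanishing at (x:y) = (3:1) and (2:-3).
M₁ = 3·S₁ + S₂ = [[-11, -22], [33, 66]] = (-11)·(1, -3)(1, 2)ᵀ and M₂ = 2·S₁ − 3·S₂ = [[22, 33], [-44, -66]] = 11·(1, -2)(2, 3)ᵀ, so take a₁ = (1, -3), b₁ = (1, 2), a₂ = (1, -2), b₂ = (2, 3).
Each slice is an integer combination of E₁ = a₁b₁ᵀ and E₂ = a₂b₂ᵀ: S₁ = −3·E₁ + E₂, S₂ = −2·E₁ − 3·E₂, S₃ = 3·E₂; reading off coefficients, c₁ = (-3, -2, 0) and c₂ = (1, -3, 3).
Hence T = (1, -3) ⊗ (1, 2) ⊗ (-3, -2, 0) + (1, -2) ⊗ (2, 3) ⊗ (1, -3, 3), so rank(T) ≤ 2.
These bounds meet, so rank(T) = 2.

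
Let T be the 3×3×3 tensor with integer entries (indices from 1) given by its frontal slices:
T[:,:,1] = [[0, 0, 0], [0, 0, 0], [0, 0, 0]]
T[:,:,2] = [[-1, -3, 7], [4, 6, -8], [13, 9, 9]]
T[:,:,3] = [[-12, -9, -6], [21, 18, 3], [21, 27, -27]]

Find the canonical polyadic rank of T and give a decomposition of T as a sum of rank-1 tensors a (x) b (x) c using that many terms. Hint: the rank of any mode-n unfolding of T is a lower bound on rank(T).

rank(T) = 2

Lower bound: in the mode-3 unfolding of T (rows indexed by k, columns by (i,j)) the 2×2 minor on rows k ∈ {2, 3}, columns (i,j) ∈ {(1,1), (1,2)} is det [[-1, -3], [-12, -9]] = -27 ≠ 0, so that unfolding has rank ≥ 2 and hence rank(T) ≥ 2 (CP rank is at least every unfolding rank, though it can be larger).
Upper bound: with S_k = T[:,:,k], the two rank-1 terms a₁b₁ᵀ, a₂b₂ᵀ are the rank-1 members of the pencil x·S₂ + y·S₃.
The 2×2 minor of x·S₂ + y·S₃ on rows {1,2}, columns {1,2} is 6·x² + 9·xy − 27·y² = 3·(2·x − 3·y)(x + 3·y), vanishing at (x:y) = (3:2) and (3:-1).
M₁ = 3·S₂ + 2·S₃ = [[-27, -27, 9], [54, 54, -18], [81, 81, -27]] = (-9)·(1, -2, -3)(3, 3, -1)ᵀ and M₂ = 3·S₂ − S₃ = [[9, 0, 27], [-9, 0, -27], [18, 0, 54]] = 9·(1, -1, 2)(1, 0, 3)ᵀ, so take a₁ = (1, -2, -3), b₁ = (3, 3, -1), a₂ = (1, -1, 2), b₂ = (1, 0, 3).
Each slice is an integer combination of E₁ = a₁b₁ᵀ and E₂ = a₂b₂ᵀ: S₁ = 0, S₂ = −E₁ + 2·E₂, S₃ = −3·E₁ − 3·E₂; reading off coefficients, c₁ = (0, -1, -3) and c₂ = (0, 2, -3).
Hence T = (1, -2, -3) (x) (3, 3, -1) (x) (0, -1, -3) + (1, -1, 2) (x) (1, 0, 3) (x) (0, 2, -3), so rank(T) ≤ 2.
These bounds meet, so rank(T) = 2.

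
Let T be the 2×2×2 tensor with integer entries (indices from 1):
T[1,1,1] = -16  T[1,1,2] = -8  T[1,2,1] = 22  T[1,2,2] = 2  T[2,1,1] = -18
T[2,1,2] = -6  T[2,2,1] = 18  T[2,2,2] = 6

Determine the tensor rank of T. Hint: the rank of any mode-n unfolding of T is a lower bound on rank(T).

2

Lower bound: the mode-2 unfolding of T (rows indexed by j, columns by (i,k) = (1,1), (1,2), (2,1), (2,2)) is [[-16, -8, -18, -6], [22, 2, 18, 6]].
There the 2×2 minor on rows j ∈ {1, 2}, columns (i,k) ∈ {(1,1), (1,2)} is det [[-16, -8], [22, 2]] = 144 ≠ 0, so this unfolding has rank ≥ 2; CP rank is at least every unfolding rank, so rank(T) ≥ 2. (This is only a lower bound: in general the CP rank may exceed every unfolding rank, so we still need to exhibit 2 rank-1 terms summing to T.)
Upper bound — finding two terms. Write S_k = T[:,:,k] for the frontal slices: S₁ = [[-16, 22], [-18, 18]], S₂ = [[-8, 2], [-6, 6]].
If T = a₁ ⊗ b₁ ⊗ c₁ + a₂ ⊗ b₂ ⊗ c₂ then each S_k = c₁[k]·a₁b₁ᵀ + c₂[k]·a₂b₂ᵀ. S₁ and S₂ are linearly independent, so a₁b₁ᵀ and a₂b₂ᵀ must span the same plane of matrices: they are the rank-1 matrices of the form x·S₁ + y·S₂.
det(x·S₁ + y·S₂) is 108·x² − 72·xy − 36·y² = 36·(x − y)(3·x + y), vanishing at (x:y) = (1:1) and (1:-3).
M₁ = S₁ + S₂ = [[-24, 24], [-24, 24]] = (-24)·[1, 1][1, -1]ᵀ and M₂ = S₁ − 3·S₂ = [[8, 16], [0, 0]] = 8·[1, 0][1, 2]ᵀ, so take a₁ = [1, 1], b₁ = [1, -1], a₂ = [1, 0], b₂ = [1, 2].
Each slice is an integer combination of E₁ = a₁b₁ᵀ and E₂ = a₂b₂ᵀ: S₁ = −18·E₁ + 2·E₂, S₂ = −6·E₁ − 2·E₂; reading off coefficients, c₁ = [-18, -6] and c₂ = [2, -2].
Hence T = [1, 1] ⊗ [1, -1] ⊗ [-18, -6] + [1, 0] ⊗ [1, 2] ⊗ [2, -2], so rank(T) ≤ 2.
These bounds meet, so rank(T) = 2.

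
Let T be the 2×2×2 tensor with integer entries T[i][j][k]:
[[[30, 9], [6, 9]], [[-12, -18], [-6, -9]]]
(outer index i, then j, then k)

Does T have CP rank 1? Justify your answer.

The mode-2 unfolding of T (rows indexed by j, columns by (i,k) = (0,0), (0,1), (1,0), (1,1)) is [[30, 9, -12, -18], [6, 9, -6, -9]].
There the 2×2 minor on rows j ∈ {0, 1}, columns (i,k) ∈ {(0,0), (0,1)} is det [[30, 9], [6, 9]] = 216 ≠ 0, so this unfolding has rank ≥ 2; CP rank is at least every unfolding rank, so rank(T) ≥ 2.
In particular rank(T) ≥ 2 > 1, so T is not rank-1.

No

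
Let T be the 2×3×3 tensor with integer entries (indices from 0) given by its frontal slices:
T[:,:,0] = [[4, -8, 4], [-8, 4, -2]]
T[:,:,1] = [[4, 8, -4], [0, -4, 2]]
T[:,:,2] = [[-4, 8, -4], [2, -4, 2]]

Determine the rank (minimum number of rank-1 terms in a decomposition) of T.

3

Lower bound: in the mode-3 unfolding of T (rows indexed by k, columns by (i,j)) the 3×3 minor on rows k ∈ {0, 1, 2}, columns (i,j) ∈ {(0,0), (0,1), (1,0)} is det [[4, -8, -8], [4, 8, 0], [-4, 8, 2]] = -384 ≠ 0, so that unfolding has rank ≥ 3 and hence rank(T) ≥ 3 (CP rank is at least every unfolding rank, though it can be larger).
Upper bound: T is a sum of 3 rank-1 terms, T = [0, 1] ⊗ [1, 0, 0] ⊗ [-4, 4, -2] + [1, -1] ⊗ [1, 0, 0] ⊗ [4, 4, -4] + [2, -1] ⊗ [0, 2, -1] ⊗ [-2, 2, 2] (written with every a and b primitive with positive leading entry and the scale carried by c; CP decompositions are not unique, and this one is verified by expanding entrywise), so rank(T) ≤ 3.
These bounds meet, so rank(T) = 3.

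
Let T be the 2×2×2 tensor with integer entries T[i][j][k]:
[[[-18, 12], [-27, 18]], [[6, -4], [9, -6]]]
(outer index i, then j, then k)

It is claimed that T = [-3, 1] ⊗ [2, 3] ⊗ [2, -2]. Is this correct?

No

Reconstruct entry (0,0,0) from the claimed factors: Σₗ aₗ[0]bₗ[0]cₗ[0] = (-3)·(2)·(2) = -12, but T[0,0,0] = -18. The claim is false.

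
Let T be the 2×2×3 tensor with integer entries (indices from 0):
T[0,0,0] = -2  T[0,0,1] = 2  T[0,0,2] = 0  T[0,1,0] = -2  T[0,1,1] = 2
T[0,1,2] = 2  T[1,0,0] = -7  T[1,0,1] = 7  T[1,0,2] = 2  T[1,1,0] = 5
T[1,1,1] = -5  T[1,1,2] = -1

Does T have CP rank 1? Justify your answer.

No

The mode-3 unfolding of T (rows indexed by k, columns by (i,j) = (0,0), (0,1), (1,0), (1,1)) is [[-2, -2, -7, 5], [2, 2, 7, -5], [0, 2, 2, -1]].
There the 2×2 minor on rows k ∈ {0, 2}, columns (i,j) ∈ {(0,0), (0,1)} is det [[-2, -2], [0, 2]] = -4 ≠ 0, so this unfolding has rank ≥ 2; CP rank is at least every unfolding rank, so rank(T) ≥ 2.
In particular rank(T) ≥ 2 > 1, so T is not rank-1.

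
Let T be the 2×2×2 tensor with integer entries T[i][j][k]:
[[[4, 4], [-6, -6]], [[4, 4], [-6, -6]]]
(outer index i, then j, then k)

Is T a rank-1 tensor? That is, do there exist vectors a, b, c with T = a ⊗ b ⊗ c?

Yes

If T = a ⊗ b ⊗ c then every fibre of T is a multiple of the corresponding factor, so read the factors off the fibres through the nonzero entry T[0,0,0] = 4.
The mode-1 fibre T[:,0,0] = [4, 4] gives a = [1, 1] (primitive direction); the mode-2 fibre T[0,:,0] = [4, -6] gives b = [2, -3]; then c[k] = T[0,0,k] / (a[0]·b[0]) = [4, 4] / 2 = [2, 2].
Expanding [1, 1] ⊗ [2, -3] ⊗ [2, 2] reproduces all 8 entries of T, so T = [1, 1] ⊗ [2, -3] ⊗ [2, 2] and rank(T) ≤ 1.
Equivalently every frontal slice T[:,:,k] is c[k] times the rank-1 matrix [1, 1] ⊗ [2, -3]. So T has rank 1 (it is nonzero).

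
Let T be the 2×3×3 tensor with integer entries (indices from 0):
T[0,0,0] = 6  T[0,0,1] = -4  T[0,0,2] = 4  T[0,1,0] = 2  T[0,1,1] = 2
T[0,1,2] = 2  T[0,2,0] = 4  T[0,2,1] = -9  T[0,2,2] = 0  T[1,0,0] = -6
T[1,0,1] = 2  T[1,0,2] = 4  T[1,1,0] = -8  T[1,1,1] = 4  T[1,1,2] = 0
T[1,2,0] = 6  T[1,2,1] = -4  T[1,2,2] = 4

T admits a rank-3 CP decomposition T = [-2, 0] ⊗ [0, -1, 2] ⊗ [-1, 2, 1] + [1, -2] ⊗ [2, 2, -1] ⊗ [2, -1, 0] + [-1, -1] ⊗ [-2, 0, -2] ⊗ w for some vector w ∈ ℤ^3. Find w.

w = [1, -1, 2]

Subtract the known terms from T to get the rank-1 residual R = [-1, -1] ⊗ [-2, 0, -2] ⊗ w, so R[i,j,k] = a[i]·b[j]·w[k]. Pick indices with nonzero a[0]·b[0] = (-1)·(-2) = 2. Only the fibre through (0,0,·) is needed: R[0,0,:] = T[0,0,:] − Σₗ aₗ[0]bₗ[0]cₗ = [6, -4, 4] − (-2)·(0)·[-1, 2, 1] − (1)·(2)·[2, -1, 0] = [2, -2, 4]. Then w[k] = R[0,0,k] / 2 for each k, giving w = [2, -2, 4] / 2 = [1, -1, 2].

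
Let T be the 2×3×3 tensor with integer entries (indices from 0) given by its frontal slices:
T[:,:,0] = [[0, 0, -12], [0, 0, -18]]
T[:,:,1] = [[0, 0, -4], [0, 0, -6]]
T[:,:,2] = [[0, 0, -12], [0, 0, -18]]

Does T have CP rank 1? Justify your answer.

If T = a ⊗ b ⊗ c then every fibre of T is a multiple of the corresponding factor, so read the factors off the fibres through the nonzero entry T[0,2,0] = -12.
The mode-1 fibre T[:,2,0] = [-12, -18] gives a = [2, 3] (primitive direction); the mode-2 fibre T[0,:,0] = [0, 0, -12] gives b = [0, 0, 1]; then c[k] = T[0,2,k] / (a[0]·b[2]) = [-12, -4, -12] / 2 = [-6, -2, -6].
Expanding [2, 3] ⊗ [0, 0, 1] ⊗ [-6, -2, -6] reproduces all 18 entries of T, so T = [2, 3] ⊗ [0, 0, 1] ⊗ [-6, -2, -6] and rank(T) ≤ 1.
Equivalently every frontal slice T[:,:,k] is c[k] times the rank-1 matrix [2, 3] ⊗ [0, 0, 1]. So T has rank 1 (it is nonzero).

Yes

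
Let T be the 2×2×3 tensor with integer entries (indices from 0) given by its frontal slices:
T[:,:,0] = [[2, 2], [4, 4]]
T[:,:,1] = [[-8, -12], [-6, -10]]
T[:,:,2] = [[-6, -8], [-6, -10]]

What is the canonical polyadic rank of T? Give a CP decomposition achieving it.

rank(T) = 3

Lower bound: the mode-3 unfolding of T (rows indexed by k, columns by (i,j) = (0,0), (0,1), (1,0), (1,1)) is [[2, 2, 4, 4], [-8, -12, -6, -10], [-6, -8, -6, -10]].
There the 3×3 minor on rows k ∈ {0, 1, 2}, columns (i,j) ∈ {(0,0), (0,1), (1,0)} is det [[2, 2, 4], [-8, -12, -6], [-6, -8, -6]] = -8 ≠ 0, so this unfolding has rank ≥ 3; CP rank is at least every unfolding rank, so rank(T) ≥ 3. (Flattening ranks never certify an upper bound on CP rank; for that we must actually write T with 3 rank-1 terms.)
Upper bound: T is a sum of 3 rank-1 terms, T = [0, 1] ⊗ [1, -1] ⊗ [0, 2, 2] + [1, 0] ⊗ [1, 2] ⊗ [0, -4, -2] + [1, 2] ⊗ [1, 1] ⊗ [2, -4, -4] (one valid choice — decompositions are not unique — normalised so each a, b is primitive with positive first nonzero entry; check it by expanding all entries), so rank(T) ≤ 3.
These bounds meet, so rank(T) = 3.
Check entry T[1,0,1] = -6: (1)·(1)·(2) + (0)·(1)·(-4) + (2)·(1)·(-4) = -6.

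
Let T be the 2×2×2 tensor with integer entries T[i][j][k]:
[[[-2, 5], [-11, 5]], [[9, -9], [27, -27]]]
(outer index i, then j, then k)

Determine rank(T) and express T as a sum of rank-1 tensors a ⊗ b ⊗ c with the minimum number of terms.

Lower bound: the mode-3 unfolding of T (rows indexed by k, columns by (i,j) = (0,0), (0,1), (1,0), (1,1)) is [[-2, -11, 9, 27], [5, 5, -9, -27]].
There the 2×2 minor on rows k ∈ {0, 1}, columns (i,j) ∈ {(0,0), (0,1)} is det [[-2, -11], [5, 5]] = 45 ≠ 0, so this unfolding has rank ≥ 2; CP rank is at least every unfolding rank, so rank(T) ≥ 2. (Flattening ranks never certify an upper bound on CP rank; for that we must actually write T with 2 rank-1 terms.)
Upper bound — finding two terms. Write S_k = T[:,:,k] for the frontal slices: S₀ = [[-2, -11], [9, 27]], S₁ = [[5, 5], [-9, -27]].
If T = a₁ ⊗ b₁ ⊗ c₁ + a₂ ⊗ b₂ ⊗ c₂ then each S_k = c₁[k]·a₁b₁ᵀ + c₂[k]·a₂b₂ᵀ. S₀ and S₁ are linearly independent, so a₁b₁ᵀ and a₂b₂ᵀ must span the same plane of matrices: they are the rank-1 matrices of the form x·S₀ + y·S₁.
det(x·S₀ + y·S₁) is 45·x² + 45·xy − 90·y² = 45·(x + 2·y)(x − y), vanishing at (x:y) = (2:-1) and (1:1).
M₁ = 2·S₀ − S₁ = [[-9, -27], [27, 81]] = (-9)·(1, -3)(1, 3)ᵀ and M₂ = S₀ + S₁ = [[3, -6], [0, 0]] = 3·(1, 0)(1, -2)ᵀ, so take a₁ = (1, -3), b₁ = (1, 3), a₂ = (1, 0), b₂ = (1, -2).
Each slice is an integer combination of E₁ = a₁b₁ᵀ and E₂ = a₂b₂ᵀ: S₀ = −3·E₁ + E₂, S₁ = 3·E₁ + 2·E₂; reading off coefficients, c₁ = (-3, 3) and c₂ = (1, 2).
Hence T = (1, -3) ⊗ (1, 3) ⊗ (-3, 3) + (1, 0) ⊗ (1, -2) ⊗ (1, 2), so rank(T) ≤ 2.
These bounds meet, so rank(T) = 2.
Check entry T[0,1,0] = -11: (1)·(3)·(-3) + (1)·(-2)·(1) = -11.

rank(T) = 2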